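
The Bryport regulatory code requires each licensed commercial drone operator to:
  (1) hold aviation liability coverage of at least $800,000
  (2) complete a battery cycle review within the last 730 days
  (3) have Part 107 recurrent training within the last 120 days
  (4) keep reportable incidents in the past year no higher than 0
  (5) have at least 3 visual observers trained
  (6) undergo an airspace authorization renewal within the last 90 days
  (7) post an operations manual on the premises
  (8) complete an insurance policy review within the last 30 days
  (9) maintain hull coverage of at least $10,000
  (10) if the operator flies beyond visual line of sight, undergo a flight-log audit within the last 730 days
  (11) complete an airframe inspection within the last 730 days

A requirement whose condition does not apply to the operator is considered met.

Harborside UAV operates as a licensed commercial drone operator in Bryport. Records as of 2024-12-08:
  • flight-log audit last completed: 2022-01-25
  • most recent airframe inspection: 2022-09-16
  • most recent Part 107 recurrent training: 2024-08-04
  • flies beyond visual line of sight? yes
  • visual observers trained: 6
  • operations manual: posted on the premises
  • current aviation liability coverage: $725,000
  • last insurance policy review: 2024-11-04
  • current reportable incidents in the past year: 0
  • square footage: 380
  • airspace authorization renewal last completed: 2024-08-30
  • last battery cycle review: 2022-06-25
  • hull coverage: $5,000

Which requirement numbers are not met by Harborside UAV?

1, 2, 3, 6, 8, 9, 10, 11

1. aviation liability coverage $725,000 < $800,000 → not met
2. battery cycle review 897 days ago vs limit 730 → not met
3. Part 107 recurrent training 126 days ago vs limit 120 → not met
4. reportable incidents in the past year 0 ≤ 0 → met
5. visual observers trained 6 ≥ 3 → met
6. airspace authorization renewal 100 days ago vs limit 90 → not met
7. operations manual present → met
8. insurance policy review 34 days ago vs limit 30 → not met
9. hull coverage $5,000 < $10,000 → not met
10. condition 'flies beyond visual line of sight' holds; flight-log audit 1048 days ago vs limit 730 → not met
11. airframe inspection 814 days ago vs limit 730 → not met
Not met: 1, 2, 3, 6, 8, 9, 10, 11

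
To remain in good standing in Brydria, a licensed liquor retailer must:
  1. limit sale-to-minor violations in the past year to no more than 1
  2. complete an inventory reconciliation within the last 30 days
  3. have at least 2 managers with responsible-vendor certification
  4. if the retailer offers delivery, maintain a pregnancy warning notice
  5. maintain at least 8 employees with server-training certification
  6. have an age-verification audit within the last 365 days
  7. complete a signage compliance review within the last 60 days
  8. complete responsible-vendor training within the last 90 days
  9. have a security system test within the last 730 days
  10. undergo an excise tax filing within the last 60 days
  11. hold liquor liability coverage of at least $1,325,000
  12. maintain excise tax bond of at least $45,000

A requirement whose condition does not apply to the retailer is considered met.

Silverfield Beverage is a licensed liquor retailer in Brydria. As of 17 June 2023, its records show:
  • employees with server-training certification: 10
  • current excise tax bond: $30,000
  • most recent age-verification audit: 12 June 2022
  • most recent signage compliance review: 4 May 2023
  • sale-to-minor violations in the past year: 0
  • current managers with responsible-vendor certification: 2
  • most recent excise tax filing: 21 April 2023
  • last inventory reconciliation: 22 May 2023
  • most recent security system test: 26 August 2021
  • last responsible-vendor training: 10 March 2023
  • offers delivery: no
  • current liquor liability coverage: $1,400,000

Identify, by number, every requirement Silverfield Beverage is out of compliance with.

1. sale-to-minor violations in the past year 0 ≤ 1 → met
2. inventory reconciliation 26 days ago vs limit 30 → met
3. managers with responsible-vendor certification 2 ≥ 2 → met
4. condition 'offers delivery' does not hold → requirement n/a → met
5. employees with server-training certification 10 ≥ 8 → met
6. age-verification audit 370 days ago vs limit 365 → not met
7. signage compliance review 44 days ago vs limit 60 → met
8. responsible-vendor training 99 days ago vs limit 90 → not met
9. security system test 660 days ago vs limit 730 → met
10. excise tax filing 57 days ago vs limit 60 → met
11. liquor liability coverage $1,400,000 ≥ $1,325,000 → met
12. excise tax bond $30,000 < $45,000 → not met
Not met: 6, 8, 12

6, 8, 12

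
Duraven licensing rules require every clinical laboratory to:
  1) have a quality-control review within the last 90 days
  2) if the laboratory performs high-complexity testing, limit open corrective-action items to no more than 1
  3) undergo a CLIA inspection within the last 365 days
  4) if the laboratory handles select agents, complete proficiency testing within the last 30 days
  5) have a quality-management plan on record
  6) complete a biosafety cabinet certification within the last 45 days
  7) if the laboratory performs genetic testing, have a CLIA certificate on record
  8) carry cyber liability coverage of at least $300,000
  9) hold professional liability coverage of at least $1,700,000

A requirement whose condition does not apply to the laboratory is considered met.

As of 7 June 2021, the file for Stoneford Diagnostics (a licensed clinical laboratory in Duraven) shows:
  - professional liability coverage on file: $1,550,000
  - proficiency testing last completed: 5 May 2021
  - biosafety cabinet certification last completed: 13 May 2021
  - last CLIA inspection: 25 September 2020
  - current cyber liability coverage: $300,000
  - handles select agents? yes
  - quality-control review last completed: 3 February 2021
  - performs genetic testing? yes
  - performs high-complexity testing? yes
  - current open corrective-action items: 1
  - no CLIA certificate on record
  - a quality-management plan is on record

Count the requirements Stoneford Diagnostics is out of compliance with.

4

1. quality-control review 124 days ago vs limit 90 → not met
2. condition 'performs high-complexity testing' holds; open corrective-action items 1 ≤ 1 → met
3. CLIA inspection 255 days ago vs limit 365 → met
4. condition 'handles select agents' holds; proficiency testing 33 days ago vs limit 30 → not met
5. quality-management plan present → met
6. biosafety cabinet certification 25 days ago vs limit 45 → met
7. condition 'performs genetic testing' holds; CLIA certificate absent → not met
8. cyber liability coverage $300,000 ≥ $300,000 → met
9. professional liability coverage $1,550,000 < $1,700,000 → not met
Not met: 4 of 9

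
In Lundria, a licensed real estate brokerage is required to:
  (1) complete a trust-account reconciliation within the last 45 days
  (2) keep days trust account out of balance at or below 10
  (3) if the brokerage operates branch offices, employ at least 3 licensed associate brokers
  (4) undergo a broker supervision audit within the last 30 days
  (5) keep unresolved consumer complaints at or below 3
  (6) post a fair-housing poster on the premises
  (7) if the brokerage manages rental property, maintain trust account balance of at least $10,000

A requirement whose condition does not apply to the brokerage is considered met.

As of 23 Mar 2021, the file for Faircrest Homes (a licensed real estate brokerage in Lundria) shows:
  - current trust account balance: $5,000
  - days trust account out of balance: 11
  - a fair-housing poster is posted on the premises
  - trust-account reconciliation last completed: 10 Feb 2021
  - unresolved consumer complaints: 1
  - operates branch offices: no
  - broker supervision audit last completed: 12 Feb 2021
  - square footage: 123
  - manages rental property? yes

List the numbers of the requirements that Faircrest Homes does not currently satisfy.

2, 4, 7

1. trust-account reconciliation 41 days ago vs limit 45 → met
2. days trust account out of balance 11 > 10 → not met
3. condition 'operates branch offices' does not hold → requirement n/a → met
4. broker supervision audit 39 days ago vs limit 30 → not met
5. unresolved consumer complaints 1 ≤ 3 → met
6. fair-housing poster present → met
7. condition 'manages rental property' holds; trust account balance $5,000 < $10,000 → not met
Not met: 2, 4, 7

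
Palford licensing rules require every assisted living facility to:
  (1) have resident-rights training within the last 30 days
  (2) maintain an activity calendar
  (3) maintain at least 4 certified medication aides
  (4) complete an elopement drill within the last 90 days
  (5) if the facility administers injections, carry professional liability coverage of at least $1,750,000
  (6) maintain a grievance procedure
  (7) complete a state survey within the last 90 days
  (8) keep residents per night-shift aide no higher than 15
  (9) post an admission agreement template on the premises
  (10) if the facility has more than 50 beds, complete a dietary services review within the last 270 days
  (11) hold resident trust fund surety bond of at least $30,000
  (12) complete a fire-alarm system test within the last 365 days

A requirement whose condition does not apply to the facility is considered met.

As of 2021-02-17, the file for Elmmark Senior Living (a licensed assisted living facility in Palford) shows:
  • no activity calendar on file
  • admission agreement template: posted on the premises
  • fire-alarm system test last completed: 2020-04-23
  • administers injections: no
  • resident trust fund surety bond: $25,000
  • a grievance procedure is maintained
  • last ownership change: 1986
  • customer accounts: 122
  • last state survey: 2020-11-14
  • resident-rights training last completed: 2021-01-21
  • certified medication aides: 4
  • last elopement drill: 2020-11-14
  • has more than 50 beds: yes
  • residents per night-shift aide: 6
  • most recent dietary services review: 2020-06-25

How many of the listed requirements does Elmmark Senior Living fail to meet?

4

1. resident-rights training 27 days ago vs limit 30 → met
2. activity calendar absent → not met
3. certified medication aides 4 ≥ 4 → met
4. elopement drill 95 days ago vs limit 90 → not met
5. condition 'administers injections' does not hold → requirement n/a → met
6. grievance procedure present → met
7. state survey 95 days ago vs limit 90 → not met
8. residents per night-shift aide 6 ≤ 15 → met
9. admission agreement template present → met
10. condition 'has more than 50 beds' holds; dietary services review 237 days ago vs limit 270 → met
11. resident trust fund surety bond $25,000 < $30,000 → not met
12. fire-alarm system test 300 days ago vs limit 365 → met
Not met: 4 of 12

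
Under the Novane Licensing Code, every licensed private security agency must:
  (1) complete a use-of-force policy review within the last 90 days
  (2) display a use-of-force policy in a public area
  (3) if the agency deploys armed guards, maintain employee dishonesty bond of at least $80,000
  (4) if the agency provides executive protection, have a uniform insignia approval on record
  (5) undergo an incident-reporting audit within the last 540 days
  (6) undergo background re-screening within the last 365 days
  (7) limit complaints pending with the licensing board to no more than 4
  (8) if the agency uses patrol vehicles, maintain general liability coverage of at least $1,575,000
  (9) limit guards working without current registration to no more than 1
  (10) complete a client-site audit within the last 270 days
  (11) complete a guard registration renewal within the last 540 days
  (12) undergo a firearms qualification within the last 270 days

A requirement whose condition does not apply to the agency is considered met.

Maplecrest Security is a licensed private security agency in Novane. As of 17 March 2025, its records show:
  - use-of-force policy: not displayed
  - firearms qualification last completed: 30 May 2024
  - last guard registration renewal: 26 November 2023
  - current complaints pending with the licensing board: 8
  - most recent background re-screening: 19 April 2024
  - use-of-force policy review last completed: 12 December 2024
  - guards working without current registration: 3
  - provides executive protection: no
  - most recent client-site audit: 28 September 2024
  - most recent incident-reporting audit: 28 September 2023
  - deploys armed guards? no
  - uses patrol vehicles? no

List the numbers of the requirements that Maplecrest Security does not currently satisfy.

1, 2, 7, 9, 12

1. use-of-force policy review 95 days ago vs limit 90 → not met
2. use-of-force policy absent → not met
3. condition 'deploys armed guards' does not hold → requirement n/a → met
4. condition 'provides executive protection' does not hold → requirement n/a → met
5. incident-reporting audit 536 days ago vs limit 540 → met
6. background re-screening 332 days ago vs limit 365 → met
7. complaints pending with the licensing board 8 > 4 → not met
8. condition 'uses patrol vehicles' does not hold → requirement n/a → met
9. guards working without current registration 3 > 1 → not met
10. client-site audit 170 days ago vs limit 270 → met
11. guard registration renewal 477 days ago vs limit 540 → met
12. firearms qualification 291 days ago vs limit 270 → not met
Not met: 1, 2, 7, 9, 12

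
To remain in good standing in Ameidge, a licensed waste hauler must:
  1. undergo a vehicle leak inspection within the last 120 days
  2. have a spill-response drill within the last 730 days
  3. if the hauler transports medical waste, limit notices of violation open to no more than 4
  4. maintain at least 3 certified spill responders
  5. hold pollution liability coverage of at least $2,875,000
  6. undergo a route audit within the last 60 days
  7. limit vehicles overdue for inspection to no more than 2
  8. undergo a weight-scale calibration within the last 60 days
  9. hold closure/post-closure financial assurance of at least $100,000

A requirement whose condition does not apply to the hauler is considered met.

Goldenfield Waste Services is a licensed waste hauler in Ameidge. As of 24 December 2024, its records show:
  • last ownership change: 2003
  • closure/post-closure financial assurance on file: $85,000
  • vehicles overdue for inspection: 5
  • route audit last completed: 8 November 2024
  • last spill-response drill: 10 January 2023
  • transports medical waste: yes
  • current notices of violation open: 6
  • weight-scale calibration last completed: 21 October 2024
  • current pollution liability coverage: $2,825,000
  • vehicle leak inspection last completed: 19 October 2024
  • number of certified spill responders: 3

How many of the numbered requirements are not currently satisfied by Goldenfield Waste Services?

5

1. vehicle leak inspection 66 days ago vs limit 120 → met
2. spill-response drill 714 days ago vs limit 730 → met
3. condition 'transports medical waste' holds; notices of violation open 6 > 4 → not met
4. certified spill responders 3 ≥ 3 → met
5. pollution liability coverage $2,825,000 < $2,875,000 → not met
6. route audit 46 days ago vs limit 60 → met
7. vehicles overdue for inspection 5 > 2 → not met
8. weight-scale calibration 64 days ago vs limit 60 → not met
9. closure/post-closure financial assurance $85,000 < $100,000 → not met
Not met: 5 of 9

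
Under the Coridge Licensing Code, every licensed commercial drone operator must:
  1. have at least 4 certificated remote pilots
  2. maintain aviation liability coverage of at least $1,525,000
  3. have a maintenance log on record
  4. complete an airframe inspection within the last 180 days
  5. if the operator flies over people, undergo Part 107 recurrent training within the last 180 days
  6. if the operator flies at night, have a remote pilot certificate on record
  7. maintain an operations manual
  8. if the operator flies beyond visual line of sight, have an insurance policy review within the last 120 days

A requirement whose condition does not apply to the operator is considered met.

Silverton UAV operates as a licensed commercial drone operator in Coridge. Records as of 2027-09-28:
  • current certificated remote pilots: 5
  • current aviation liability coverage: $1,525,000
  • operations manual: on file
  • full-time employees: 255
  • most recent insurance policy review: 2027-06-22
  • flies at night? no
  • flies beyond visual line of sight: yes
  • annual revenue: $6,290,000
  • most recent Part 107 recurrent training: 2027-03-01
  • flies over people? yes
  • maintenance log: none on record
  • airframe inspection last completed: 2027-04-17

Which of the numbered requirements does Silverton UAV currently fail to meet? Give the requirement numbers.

1. certificated remote pilots 5 ≥ 4 → met
2. aviation liability coverage $1,525,000 ≥ $1,525,000 → met
3. maintenance log absent → not met
4. airframe inspection 164 days ago vs limit 180 → met
5. condition 'flies over people' holds; Part 107 recurrent training 211 days ago vs limit 180 → not met
6. condition 'flies at night' does not hold → requirement n/a → met
7. operations manual present → met
8. condition 'flies beyond visual line of sight' holds; insurance policy review 98 days ago vs limit 120 → met
Not met: 3, 5

3, 5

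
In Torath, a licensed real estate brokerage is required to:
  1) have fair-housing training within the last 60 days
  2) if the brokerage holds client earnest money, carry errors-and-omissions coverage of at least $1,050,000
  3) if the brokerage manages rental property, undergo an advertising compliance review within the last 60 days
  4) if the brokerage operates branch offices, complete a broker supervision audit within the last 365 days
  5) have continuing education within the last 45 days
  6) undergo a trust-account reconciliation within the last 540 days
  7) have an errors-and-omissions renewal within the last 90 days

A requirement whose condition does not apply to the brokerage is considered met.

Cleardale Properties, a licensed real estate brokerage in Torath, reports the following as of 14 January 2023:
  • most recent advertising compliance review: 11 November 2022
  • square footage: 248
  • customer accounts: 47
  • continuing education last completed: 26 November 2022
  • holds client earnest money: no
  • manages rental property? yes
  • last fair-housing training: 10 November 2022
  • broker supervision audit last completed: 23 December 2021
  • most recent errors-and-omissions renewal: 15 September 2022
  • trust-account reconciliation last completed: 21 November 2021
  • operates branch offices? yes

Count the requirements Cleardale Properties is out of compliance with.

5

1. fair-housing training 65 days ago vs limit 60 → not met
2. condition 'holds client earnest money' does not hold → requirement n/a → met
3. condition 'manages rental property' holds; advertising compliance review 64 days ago vs limit 60 → not met
4. condition 'operates branch offices' holds; broker supervision audit 387 days ago vs limit 365 → not met
5. continuing education 49 days ago vs limit 45 → not met
6. trust-account reconciliation 419 days ago vs limit 540 → met
7. errors-and-omissions renewal 121 days ago vs limit 90 → not met
Not met: 5 of 7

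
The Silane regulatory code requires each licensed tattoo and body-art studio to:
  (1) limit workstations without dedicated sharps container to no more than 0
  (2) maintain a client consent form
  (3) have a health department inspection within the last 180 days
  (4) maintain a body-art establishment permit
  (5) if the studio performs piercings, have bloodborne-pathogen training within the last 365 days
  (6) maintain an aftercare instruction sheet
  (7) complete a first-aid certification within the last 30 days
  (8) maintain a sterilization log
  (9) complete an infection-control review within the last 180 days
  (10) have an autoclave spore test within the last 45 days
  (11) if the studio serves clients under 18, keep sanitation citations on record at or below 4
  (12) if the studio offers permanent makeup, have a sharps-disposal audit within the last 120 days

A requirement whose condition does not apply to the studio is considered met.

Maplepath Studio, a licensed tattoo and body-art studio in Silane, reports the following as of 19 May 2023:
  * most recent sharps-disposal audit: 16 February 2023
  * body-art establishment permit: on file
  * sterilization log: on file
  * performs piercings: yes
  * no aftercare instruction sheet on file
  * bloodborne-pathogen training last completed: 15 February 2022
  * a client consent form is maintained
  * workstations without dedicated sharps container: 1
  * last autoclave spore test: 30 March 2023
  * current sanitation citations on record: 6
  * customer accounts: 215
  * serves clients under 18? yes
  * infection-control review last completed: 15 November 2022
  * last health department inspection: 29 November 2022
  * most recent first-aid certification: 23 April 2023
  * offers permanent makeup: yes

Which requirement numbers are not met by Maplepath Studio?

1. workstations without dedicated sharps container 1 > 0 → not met
2. client consent form present → met
3. health department inspection 171 days ago vs limit 180 → met
4. body-art establishment permit present → met
5. condition 'performs piercings' holds; bloodborne-pathogen training 458 days ago vs limit 365 → not met
6. aftercare instruction sheet absent → not met
7. first-aid certification 26 days ago vs limit 30 → met
8. sterilization log present → met
9. infection-control review 185 days ago vs limit 180 → not met
10. autoclave spore test 50 days ago vs limit 45 → not met
11. condition 'serves clients under 18' holds; sanitation citations on record 6 > 4 → not met
12. condition 'offers permanent makeup' holds; sharps-disposal audit 92 days ago vs limit 120 → met
Not met: 1, 5, 6, 9, 10, 11

1, 5, 6, 9, 10, 11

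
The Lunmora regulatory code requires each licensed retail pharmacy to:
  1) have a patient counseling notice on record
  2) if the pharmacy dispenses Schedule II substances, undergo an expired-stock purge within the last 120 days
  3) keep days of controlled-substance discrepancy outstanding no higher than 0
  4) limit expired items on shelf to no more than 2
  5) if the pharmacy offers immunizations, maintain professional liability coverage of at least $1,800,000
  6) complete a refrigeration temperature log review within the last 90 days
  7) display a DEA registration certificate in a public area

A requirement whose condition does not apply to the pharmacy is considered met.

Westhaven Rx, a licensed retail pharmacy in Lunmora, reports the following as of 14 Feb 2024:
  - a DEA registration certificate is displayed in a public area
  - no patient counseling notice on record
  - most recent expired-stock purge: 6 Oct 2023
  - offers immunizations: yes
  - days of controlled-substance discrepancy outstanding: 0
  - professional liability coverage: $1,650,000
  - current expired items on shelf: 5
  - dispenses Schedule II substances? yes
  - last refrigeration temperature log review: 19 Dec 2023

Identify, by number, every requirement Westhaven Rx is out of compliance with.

1, 2, 4, 5

1. patient counseling notice absent → not met
2. condition 'dispenses Schedule II substances' holds; expired-stock purge 131 days ago vs limit 120 → not met
3. days of controlled-substance discrepancy outstanding 0 ≤ 0 → met
4. expired items on shelf 5 > 2 → not met
5. condition 'offers immunizations' holds; professional liability coverage $1,650,000 < $1,800,000 → not met
6. refrigeration temperature log review 57 days ago vs limit 90 → met
7. DEA registration certificate present → met
Not met: 1, 2, 4, 5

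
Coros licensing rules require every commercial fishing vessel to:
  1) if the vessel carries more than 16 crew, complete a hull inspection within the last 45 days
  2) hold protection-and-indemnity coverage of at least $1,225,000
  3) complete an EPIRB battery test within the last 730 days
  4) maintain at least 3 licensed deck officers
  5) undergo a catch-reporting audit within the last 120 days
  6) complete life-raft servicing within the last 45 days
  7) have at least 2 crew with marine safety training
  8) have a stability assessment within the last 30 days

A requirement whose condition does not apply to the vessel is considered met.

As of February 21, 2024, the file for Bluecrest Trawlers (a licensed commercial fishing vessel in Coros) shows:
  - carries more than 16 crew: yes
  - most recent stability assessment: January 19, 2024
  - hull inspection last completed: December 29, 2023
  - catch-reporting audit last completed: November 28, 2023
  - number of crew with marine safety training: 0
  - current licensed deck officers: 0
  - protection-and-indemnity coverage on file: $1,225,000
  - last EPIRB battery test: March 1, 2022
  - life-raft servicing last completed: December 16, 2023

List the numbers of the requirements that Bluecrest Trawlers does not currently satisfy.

1. condition 'carries more than 16 crew' holds; hull inspection 54 days ago vs limit 45 → not met
2. protection-and-indemnity coverage $1,225,000 ≥ $1,225,000 → met
3. EPIRB battery test 722 days ago vs limit 730 → met
4. licensed deck officers 0 < 3 → not met
5. catch-reporting audit 85 days ago vs limit 120 → met
6. life-raft servicing 67 days ago vs limit 45 → not met
7. crew with marine safety training 0 < 2 → not met
8. stability assessment 33 days ago vs limit 30 → not met
Not met: 1, 4, 6, 7, 8

1, 4, 6, 7, 8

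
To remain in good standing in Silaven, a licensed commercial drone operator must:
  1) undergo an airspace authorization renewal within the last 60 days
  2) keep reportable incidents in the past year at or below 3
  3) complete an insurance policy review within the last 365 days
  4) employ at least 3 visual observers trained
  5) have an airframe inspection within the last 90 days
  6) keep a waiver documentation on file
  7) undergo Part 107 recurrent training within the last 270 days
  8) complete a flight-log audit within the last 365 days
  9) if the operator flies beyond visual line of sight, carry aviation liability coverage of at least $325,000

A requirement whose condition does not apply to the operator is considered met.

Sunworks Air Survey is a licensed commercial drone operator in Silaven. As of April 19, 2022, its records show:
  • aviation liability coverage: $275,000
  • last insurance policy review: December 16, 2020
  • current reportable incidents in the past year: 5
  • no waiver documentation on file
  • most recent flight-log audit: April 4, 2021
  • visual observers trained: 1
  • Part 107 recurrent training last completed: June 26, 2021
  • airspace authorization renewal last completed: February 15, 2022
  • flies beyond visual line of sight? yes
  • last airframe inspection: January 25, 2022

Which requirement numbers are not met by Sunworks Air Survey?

1. airspace authorization renewal 63 days ago vs limit 60 → not met
2. reportable incidents in the past year 5 > 3 → not met
3. insurance policy review 489 days ago vs limit 365 → not met
4. visual observers trained 1 < 3 → not met
5. airframe inspection 84 days ago vs limit 90 → met
6. waiver documentation absent → not met
7. Part 107 recurrent training 297 days ago vs limit 270 → not met
8. flight-log audit 380 days ago vs limit 365 → not met
9. condition 'flies beyond visual line of sight' holds; aviation liability coverage $275,000 < $325,000 → not met
Not met: 1, 2, 3, 4, 6, 7, 8, 9

1, 2, 3, 4, 6, 7, 8, 9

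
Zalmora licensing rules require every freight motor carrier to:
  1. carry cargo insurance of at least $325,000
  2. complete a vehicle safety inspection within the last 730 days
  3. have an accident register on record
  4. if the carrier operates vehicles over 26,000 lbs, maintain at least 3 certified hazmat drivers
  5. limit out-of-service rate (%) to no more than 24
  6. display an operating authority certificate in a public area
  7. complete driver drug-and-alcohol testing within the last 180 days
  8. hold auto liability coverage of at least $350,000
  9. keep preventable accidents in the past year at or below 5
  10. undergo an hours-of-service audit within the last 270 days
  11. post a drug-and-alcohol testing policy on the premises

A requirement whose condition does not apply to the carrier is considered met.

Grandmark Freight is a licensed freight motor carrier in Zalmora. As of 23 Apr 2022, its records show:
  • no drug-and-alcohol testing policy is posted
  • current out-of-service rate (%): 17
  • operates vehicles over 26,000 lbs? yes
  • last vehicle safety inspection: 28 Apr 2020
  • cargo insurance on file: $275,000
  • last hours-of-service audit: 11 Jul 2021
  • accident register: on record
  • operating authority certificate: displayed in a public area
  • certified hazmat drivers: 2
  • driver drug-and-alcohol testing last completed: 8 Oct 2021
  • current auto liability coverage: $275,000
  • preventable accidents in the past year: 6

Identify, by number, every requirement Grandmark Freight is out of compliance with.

1. cargo insurance $275,000 < $325,000 → not met
2. vehicle safety inspection 725 days ago vs limit 730 → met
3. accident register present → met
4. condition 'operates vehicles over 26,000 lbs' holds; certified hazmat drivers 2 < 3 → not met
5. out-of-service rate (%) 17 ≤ 24 → met
6. operating authority certificate present → met
7. driver drug-and-alcohol testing 197 days ago vs limit 180 → not met
8. auto liability coverage $275,000 < $350,000 → not met
9. preventable accidents in the past year 6 > 5 → not met
10. hours-of-service audit 286 days ago vs limit 270 → not met
11. drug-and-alcohol testing policy absent → not met
Not met: 1, 4, 7, 8, 9, 10, 11

1, 4, 7, 8, 9, 10, 11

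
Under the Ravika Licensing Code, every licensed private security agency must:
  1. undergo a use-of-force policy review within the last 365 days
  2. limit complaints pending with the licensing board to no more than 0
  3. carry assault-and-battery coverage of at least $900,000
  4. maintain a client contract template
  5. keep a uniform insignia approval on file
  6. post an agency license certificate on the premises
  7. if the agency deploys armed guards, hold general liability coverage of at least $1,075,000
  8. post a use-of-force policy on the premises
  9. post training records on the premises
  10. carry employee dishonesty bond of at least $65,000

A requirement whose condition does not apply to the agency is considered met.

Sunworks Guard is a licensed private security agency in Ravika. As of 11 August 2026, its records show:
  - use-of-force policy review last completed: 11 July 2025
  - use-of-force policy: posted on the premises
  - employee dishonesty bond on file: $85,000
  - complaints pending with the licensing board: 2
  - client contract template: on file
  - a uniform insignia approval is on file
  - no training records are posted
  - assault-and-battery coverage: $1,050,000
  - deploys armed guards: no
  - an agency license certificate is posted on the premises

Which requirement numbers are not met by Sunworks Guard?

1. use-of-force policy review 396 days ago vs limit 365 → not met
2. complaints pending with the licensing board 2 > 0 → not met
3. assault-and-battery coverage $1,050,000 ≥ $900,000 → met
4. client contract template present → met
5. uniform insignia approval present → met
6. agency license certificate present → met
7. condition 'deploys armed guards' does not hold → requirement n/a → met
8. use-of-force policy present → met
9. training records absent → not met
10. employee dishonesty bond $85,000 ≥ $65,000 → met
Not met: 1, 2, 9

1, 2, 9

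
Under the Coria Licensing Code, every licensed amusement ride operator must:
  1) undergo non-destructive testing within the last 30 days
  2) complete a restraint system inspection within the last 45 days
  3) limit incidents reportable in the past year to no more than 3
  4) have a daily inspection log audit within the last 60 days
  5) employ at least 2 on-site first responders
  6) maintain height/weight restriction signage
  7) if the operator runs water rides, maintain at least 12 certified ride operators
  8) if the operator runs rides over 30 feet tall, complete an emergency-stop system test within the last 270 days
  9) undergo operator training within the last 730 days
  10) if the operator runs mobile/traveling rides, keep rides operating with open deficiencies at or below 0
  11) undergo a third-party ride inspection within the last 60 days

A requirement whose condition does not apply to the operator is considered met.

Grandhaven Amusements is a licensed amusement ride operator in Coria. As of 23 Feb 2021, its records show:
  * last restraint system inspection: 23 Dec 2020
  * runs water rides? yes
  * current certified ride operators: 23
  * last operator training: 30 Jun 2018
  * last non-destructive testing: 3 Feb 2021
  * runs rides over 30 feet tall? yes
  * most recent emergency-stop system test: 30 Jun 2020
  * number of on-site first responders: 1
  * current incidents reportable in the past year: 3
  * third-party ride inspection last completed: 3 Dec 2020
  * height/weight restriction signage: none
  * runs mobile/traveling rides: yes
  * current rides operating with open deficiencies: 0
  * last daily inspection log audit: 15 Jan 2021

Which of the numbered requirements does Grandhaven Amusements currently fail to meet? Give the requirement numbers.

1. non-destructive testing 20 days ago vs limit 30 → met
2. restraint system inspection 62 days ago vs limit 45 → not met
3. incidents reportable in the past year 3 ≤ 3 → met
4. daily inspection log audit 39 days ago vs limit 60 → met
5. on-site first responders 1 < 2 → not met
6. height/weight restriction signage absent → not met
7. condition 'runs water rides' holds; certified ride operators 23 ≥ 12 → met
8. condition 'runs rides over 30 feet tall' holds; emergency-stop system test 238 days ago vs limit 270 → met
9. operator training 969 days ago vs limit 730 → not met
10. condition 'runs mobile/traveling rides' holds; rides operating with open deficiencies 0 ≤ 0 → met
11. third-party ride inspection 82 days ago vs limit 60 → not met
Not met: 2, 5, 6, 9, 11

2, 5, 6, 9, 11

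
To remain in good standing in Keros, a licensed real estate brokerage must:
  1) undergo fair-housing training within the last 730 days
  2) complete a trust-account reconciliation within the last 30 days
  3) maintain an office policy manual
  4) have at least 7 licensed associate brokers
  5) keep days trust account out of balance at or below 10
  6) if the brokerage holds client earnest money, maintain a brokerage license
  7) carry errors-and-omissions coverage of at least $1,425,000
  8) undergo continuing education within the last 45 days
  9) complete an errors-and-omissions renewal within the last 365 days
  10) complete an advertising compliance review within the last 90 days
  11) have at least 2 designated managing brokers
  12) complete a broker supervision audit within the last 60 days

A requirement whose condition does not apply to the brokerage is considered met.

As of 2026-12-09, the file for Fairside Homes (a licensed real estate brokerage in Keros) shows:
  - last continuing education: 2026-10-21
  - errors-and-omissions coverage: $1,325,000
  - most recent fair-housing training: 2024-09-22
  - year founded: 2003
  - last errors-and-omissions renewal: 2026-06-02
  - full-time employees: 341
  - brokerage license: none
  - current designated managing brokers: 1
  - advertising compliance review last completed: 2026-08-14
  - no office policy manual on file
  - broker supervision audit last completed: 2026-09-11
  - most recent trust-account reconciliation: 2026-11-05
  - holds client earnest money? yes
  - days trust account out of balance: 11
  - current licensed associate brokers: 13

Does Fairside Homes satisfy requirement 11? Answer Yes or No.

11. designated managing brokers 1 < 2 → not met

No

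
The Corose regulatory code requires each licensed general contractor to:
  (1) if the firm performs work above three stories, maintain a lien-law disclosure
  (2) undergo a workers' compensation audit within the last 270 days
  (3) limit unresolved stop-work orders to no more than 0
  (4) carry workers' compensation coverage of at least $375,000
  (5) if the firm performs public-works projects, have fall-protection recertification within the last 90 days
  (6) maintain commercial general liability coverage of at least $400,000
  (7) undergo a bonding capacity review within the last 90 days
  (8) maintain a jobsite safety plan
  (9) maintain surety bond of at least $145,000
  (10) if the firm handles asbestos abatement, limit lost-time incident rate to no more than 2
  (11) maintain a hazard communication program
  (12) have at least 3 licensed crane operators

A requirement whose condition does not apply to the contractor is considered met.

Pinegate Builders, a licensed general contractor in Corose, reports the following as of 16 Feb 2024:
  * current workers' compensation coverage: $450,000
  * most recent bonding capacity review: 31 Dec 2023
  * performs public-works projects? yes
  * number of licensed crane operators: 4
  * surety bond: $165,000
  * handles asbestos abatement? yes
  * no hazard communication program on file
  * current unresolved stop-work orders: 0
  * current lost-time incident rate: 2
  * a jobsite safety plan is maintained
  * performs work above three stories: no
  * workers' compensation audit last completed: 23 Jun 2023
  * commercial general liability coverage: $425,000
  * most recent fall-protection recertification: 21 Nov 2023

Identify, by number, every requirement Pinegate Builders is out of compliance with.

11

1. condition 'performs work above three stories' does not hold → requirement n/a → met
2. workers' compensation audit 238 days ago vs limit 270 → met
3. unresolved stop-work orders 0 ≤ 0 → met
4. workers' compensation coverage $450,000 ≥ $375,000 → met
5. condition 'performs public-works projects' holds; fall-protection recertification 87 days ago vs limit 90 → met
6. commercial general liability coverage $425,000 ≥ $400,000 → met
7. bonding capacity review 47 days ago vs limit 90 → met
8. jobsite safety plan present → met
9. surety bond $165,000 ≥ $145,000 → met
10. condition 'handles asbestos abatement' holds; lost-time incident rate 2 ≤ 2 → met
11. hazard communication program absent → not met
12. licensed crane operators 4 ≥ 3 → met
Not met: 11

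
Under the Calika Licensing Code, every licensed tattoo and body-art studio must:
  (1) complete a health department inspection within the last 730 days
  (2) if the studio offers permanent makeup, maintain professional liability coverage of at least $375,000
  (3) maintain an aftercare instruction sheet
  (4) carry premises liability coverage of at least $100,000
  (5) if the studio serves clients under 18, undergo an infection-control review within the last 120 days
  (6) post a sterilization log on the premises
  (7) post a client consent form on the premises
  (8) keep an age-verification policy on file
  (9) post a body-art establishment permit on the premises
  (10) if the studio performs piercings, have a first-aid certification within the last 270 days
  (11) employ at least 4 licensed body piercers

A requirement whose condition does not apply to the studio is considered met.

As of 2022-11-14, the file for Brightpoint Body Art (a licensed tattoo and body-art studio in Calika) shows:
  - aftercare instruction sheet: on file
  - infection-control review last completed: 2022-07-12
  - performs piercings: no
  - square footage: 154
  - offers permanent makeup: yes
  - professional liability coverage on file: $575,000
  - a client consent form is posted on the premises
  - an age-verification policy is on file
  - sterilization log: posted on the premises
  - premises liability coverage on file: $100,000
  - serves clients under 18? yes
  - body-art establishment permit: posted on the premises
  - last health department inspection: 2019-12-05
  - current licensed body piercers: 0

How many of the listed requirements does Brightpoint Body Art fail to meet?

1. health department inspection 1075 days ago vs limit 730 → not met
2. condition 'offers permanent makeup' holds; professional liability coverage $575,000 ≥ $375,000 → met
3. aftercare instruction sheet present → met
4. premises liability coverage $100,000 ≥ $100,000 → met
5. condition 'serves clients under 18' holds; infection-control review 125 days ago vs limit 120 → not met
6. sterilization log present → met
7. client consent form present → met
8. age-verification policy present → met
9. body-art establishment permit present → met
10. condition 'performs piercings' does not hold → requirement n/a → met
11. licensed body piercers 0 < 4 → not met
Not met: 3 of 11

3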